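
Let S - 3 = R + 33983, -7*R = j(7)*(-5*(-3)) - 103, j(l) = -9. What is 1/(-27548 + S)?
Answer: 1/6472 ≈ 0.00015451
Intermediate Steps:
R = 34 (R = -(-(-45)*(-3) - 103)/7 = -(-9*15 - 103)/7 = -(-135 - 103)/7 = -⅐*(-238) = 34)
S = 34020 (S = 3 + (34 + 33983) = 3 + 34017 = 34020)
1/(-27548 + S) = 1/(-27548 + 34020) = 1/6472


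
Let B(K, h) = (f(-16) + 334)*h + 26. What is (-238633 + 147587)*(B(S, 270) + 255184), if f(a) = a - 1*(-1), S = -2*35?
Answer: -31077641640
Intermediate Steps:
S = -70
f(a) = 1 + a (f(a) = a + 1 = 1 + a)
B(K, h) = 26 + 319*h (B(K, h) = ((1 - 16) + 334)*h + 26 = (-15 + 334)*h + 26 = 319*h + 26 = 26 + 319*h)
(-238633 + 147587)*(B(S, 270) + 255184) = (-238633 + 147587)*((26 + 319*270) + 255184) = -91046*((26 + 86130) + 255184) = -91046*(86156 + 255184) = -91046*341340 = -31077641640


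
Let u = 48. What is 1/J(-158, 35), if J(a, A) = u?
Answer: 1/48 ≈ 0.020833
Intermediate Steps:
J(a, A) = 48
1/J(-158, 35) = 1/48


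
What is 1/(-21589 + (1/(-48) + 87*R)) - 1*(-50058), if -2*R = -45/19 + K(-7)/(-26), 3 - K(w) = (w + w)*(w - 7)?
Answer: 12943311783486/258566299 ≈ 50058.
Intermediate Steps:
K(w) = 3 - 2*w*(-7 + w) (K(w) = 3 - (w + w)*(w - 7) = 3 - 2*w*(-7 + w))
R = -2497/988 (R = -(-45/19 + (3 - 2*(-7)² + 14*(-7))/(-26))/2 = -(-45*1/19 + (3 - 2*49 - 98)*(-1/26))/2 = -(-45/19 + (3 - 98 - 98)*(-1/26))/2 = -(-45/19 - 193*(-1/26))/2 = -(-45/19 + 193/26)/2 = -½*2497/494 = -2497/988 ≈ -2.5273)
1/(-21589 + (1/(-48) + 87*R)) - 1*(-50058) = 1/(-21589 + (1/(-48) + 87*(-2497/988))) - 1*(-50058) = 1/(-21589 + (-1/48 - 217239/988)) + 50058 = 1/(-21589 - 2607115/11856) + 50058 = 1/(-258566299/11856) + 50058 = -11856/258566299 + 50058 = 12943311783486/258566299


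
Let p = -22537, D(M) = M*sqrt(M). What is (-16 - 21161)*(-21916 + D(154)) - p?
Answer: 464137669 - 3261258*sqrt(154) ≈ 4.2367e+8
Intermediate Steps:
D(M) = M**(3/2)
(-16 - 21161)*(-21916 + D(154)) - p = (-16 - 21161)*(-21916 + 154**(3/2)) - 1*(-22537) = -21177*(-21916 + 154*sqrt(154)) + 22537 = (464115132 - 3261258*sqrt(154)) + 22537 = 464137669 - 3261258*sqrt(154)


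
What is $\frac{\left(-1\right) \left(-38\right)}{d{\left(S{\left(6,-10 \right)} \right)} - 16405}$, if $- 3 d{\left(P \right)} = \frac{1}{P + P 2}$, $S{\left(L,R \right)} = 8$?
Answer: $- \frac{2736}{1181161} \approx -0.0023164$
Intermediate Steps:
$d{\left(P \right)} = - \frac{1}{9 P}$ ($d{\left(P \right)} = - \frac{1}{3 \left(P + P 2\right)} = - \frac{1}{3 \left(P + 2 P\right)} = - \frac{1}{3 \cdot 3 P} = - \frac{\frac{1}{3} \frac{1}{P}}{3} = - \frac{1}{9 P}$)
$\frac{\left(-1\right) \left(-38\right)}{d{\left(S{\left(6,-10 \right)} \right)} - 16405} = \frac{\left(-1\right) \left(-38\right)}{- \frac{1}{9 \cdot 8} - 16405} = \frac{38}{\left(- \frac{1}{9}\right) \frac{1}{8} - 16405} = \frac{38}{- \frac{1}{72} - 16405} = \frac{38}{- \frac{1181161}{72}} = 38 \left(- \frac{72}{1181161}\right) = - \frac{2736}{1181161}$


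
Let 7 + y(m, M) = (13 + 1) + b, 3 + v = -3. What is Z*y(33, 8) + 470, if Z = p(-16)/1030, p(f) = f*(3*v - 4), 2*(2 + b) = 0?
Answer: 48586/103 ≈ 471.71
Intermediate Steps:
v = -6 (v = -3 - 3 = -6)
b = -2 (b = -2 + (½)*0 = -2 + 0 = -2)
p(f) = -22*f (p(f) = f*(3*(-6) - 4) = f*(-18 - 4) = f*(-22) = -22*f)
Z = 176/515 (Z = -22*(-16)/1030 = 352*(1/1030) = 176/515 ≈ 0.34175)
y(m, M) = 5 (y(m, M) = -7 + ((13 + 1) - 2) = -7 + (14 - 2) = -7 + 12 = 5)
Z*y(33, 8) + 470 = (176/515)*5 + 470 = 176/103 + 470 = 48586/103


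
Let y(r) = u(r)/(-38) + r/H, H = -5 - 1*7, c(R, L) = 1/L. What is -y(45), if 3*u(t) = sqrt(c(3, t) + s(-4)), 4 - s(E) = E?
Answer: 15/4 + sqrt(5)/90 ≈ 3.7748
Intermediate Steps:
s(E) = 4 - E
H = -12 (H = -5 - 7 = -12)
u(t) = sqrt(8 + 1/t)/3 (u(t) = sqrt(1/t + (4 - 1*(-4)))/3 = sqrt(1/t + (4 + 4))/3 = sqrt(1/t + 8)/3 = sqrt(8 + 1/t)/3)
y(r) = -r/12 - sqrt(8 + 1/r)/114 (y(r) = (sqrt(8 + 1/r)/3)/(-38) + r/(-12) = (sqrt(8 + 1/r)/3)*(-1/38) + r*(-1/12) = -sqrt(8 + 1/r)/114 - r/12 = -r/12 - sqrt(8 + 1/r)/114)
-y(45) = -(-1/12*45 - sqrt(8 + 1/45)/114) = -(-15/4 - sqrt(8 + 1/45)/114) = -(-15/4 - sqrt(5)/90) = 15/4 + sqrt(5)/90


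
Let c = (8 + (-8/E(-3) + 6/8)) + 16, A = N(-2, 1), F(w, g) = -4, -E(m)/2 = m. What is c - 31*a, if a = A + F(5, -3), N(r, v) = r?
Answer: 2513/12 ≈ 209.42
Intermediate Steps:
E(m) = -2*m
A = -2
a = -6 (a = -2 - 4 = -6)
c = 281/12 (c = (8 + (-8/((-2*(-3))) + 6/8)) + 16 = (8 + (-8/6 + 6*(⅛))) + 16 = (8 + (-8*⅙ + ¾)) + 16 = (8 + (-4/3 + ¾)) + 16 = (8 - 7/12) + 16 = 89/12 + 16 = 281/12 ≈ 23.417)
c - 31*a = 281/12 - 31*(-6) = 281/12 + 186 = 2513/12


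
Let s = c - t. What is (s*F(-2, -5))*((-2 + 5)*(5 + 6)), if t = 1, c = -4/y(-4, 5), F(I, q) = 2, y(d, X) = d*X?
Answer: -264/5 ≈ -52.800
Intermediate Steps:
y(d, X) = X*d
c = ⅕ (c = -4/(5*(-4)) = -4/(-20) = -4*(-1/20) = ⅕ ≈ 0.20000)
s = -⅘ (s = ⅕ - 1*1 = ⅕ - 1 = -⅘ ≈ -0.80000)
(s*F(-2, -5))*((-2 + 5)*(5 + 6)) = (-⅘*2)*((-2 + 5)*(5 + 6)) = -24*11/5 = -8/5*33 = -264/5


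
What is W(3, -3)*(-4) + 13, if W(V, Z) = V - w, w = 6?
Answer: 25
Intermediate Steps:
W(V, Z) = -6 + V (W(V, Z) = V - 1*6 = V - 6 = -6 + V)
W(3, -3)*(-4) + 13 = (-6 + 3)*(-4) + 13 = -3*(-4) + 13 = 12 + 13 = 25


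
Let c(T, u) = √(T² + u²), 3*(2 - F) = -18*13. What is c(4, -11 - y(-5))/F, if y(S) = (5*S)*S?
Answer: √1157/20 ≈ 1.7007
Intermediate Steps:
y(S) = 5*S²
F = 80 (F = 2 - (-6)*13 = 2 - ⅓*(-234) = 2 + 78 = 80)
c(4, -11 - y(-5))/F = √(4² + (-11 - 5*(-5)²)²)/80 = √(16 + (-11 - 5*25)²)*(1/80) = √(16 + (-11 - 1*125)²)*(1/80) = √(16 + (-11 - 125)²)*(1/80) = √(16 + (-136)²)*(1/80) = √(16 + 18496)*(1/80) = √18512*(1/80) = (4*√1157)*(1/80) = √1157/20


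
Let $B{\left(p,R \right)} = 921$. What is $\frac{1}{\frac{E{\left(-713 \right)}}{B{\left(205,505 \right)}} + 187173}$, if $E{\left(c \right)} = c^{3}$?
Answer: $- \frac{921}{190080764} \approx -4.8453 \cdot 10^{-6}$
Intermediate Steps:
$\frac{1}{\frac{E{\left(-713 \right)}}{B{\left(205,505 \right)}} + 187173} = \frac{1}{\frac{\left(-713\right)^{3}}{921} + 187173} = \frac{1}{\left(-362467097\right) \frac{1}{921} + 187173} = \frac{1}{- \frac{362467097}{921} + 187173} = \frac{1}{- \frac{190080764}{921}} = - \frac{921}{190080764}$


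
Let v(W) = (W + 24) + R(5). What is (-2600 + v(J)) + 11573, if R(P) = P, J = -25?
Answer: 8977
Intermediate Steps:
v(W) = 29 + W (v(W) = (W + 24) + 5 = (24 + W) + 5 = 29 + W)
(-2600 + v(J)) + 11573 = (-2600 + (29 - 25)) + 11573 = (-2600 + 4) + 11573 = -2596 + 11573 = 8977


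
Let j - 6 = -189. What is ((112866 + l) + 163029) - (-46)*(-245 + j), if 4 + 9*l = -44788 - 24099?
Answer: 2236972/9 ≈ 2.4855e+5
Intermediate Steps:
j = -183 (j = 6 - 189 = -183)
l = -68891/9 (l = -4/9 + (-44788 - 24099)/9 = -4/9 + (1/9)*(-68887) = -4/9 - 68887/9 = -68891/9 ≈ -7654.6)
((112866 + l) + 163029) - (-46)*(-245 + j) = ((112866 - 68891/9) + 163029) - (-46)*(-245 - 183) = (946903/9 + 163029) - (-46)*(-428) = 2414164/9 - 1*19688 = 2414164/9 - 19688 = 2236972/9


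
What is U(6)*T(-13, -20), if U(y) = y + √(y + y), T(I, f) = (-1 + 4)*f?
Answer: -360 - 120*√3 ≈ -567.85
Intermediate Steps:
T(I, f) = 3*f
U(y) = y + √2*√y (U(y) = y + √(2*y) = y + √2*√y)
U(6)*T(-13, -20) = (6 + √2*√6)*(3*(-20)) = (6 + 2*√3)*(-60) = -360 - 120*√3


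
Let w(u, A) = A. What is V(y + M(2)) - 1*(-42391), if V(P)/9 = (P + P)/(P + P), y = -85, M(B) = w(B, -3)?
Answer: 42400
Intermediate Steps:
M(B) = -3
V(P) = 9 (V(P) = 9*((P + P)/(P + P)) = 9*((2*P)/((2*P))) = 9*((2*P)*(1/(2*P))) = 9*1 = 9)
V(y + M(2)) - 1*(-42391) = 9 - 1*(-42391) = 9 + 42391 = 42400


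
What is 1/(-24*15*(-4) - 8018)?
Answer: -1/6578 ≈ -0.00015202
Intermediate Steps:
1/(-24*15*(-4) - 8018) = 1/(-360*(-4) - 8018) = 1/(1440 - 8018) = 1/(-6578) = -1/6578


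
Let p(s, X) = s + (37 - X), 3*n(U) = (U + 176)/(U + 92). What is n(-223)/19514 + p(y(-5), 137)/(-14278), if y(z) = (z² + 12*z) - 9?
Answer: 50227607/4977182298 ≈ 0.010092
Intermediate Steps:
n(U) = (176 + U)/(3*(92 + U)) (n(U) = ((U + 176)/(U + 92))/3 = ((176 + U)/(92 + U))/3 = (176 + U)/(3*(92 + U)))
y(z) = -9 + z² + 12*z
p(s, X) = 37 + s - X
n(-223)/19514 + p(y(-5), 137)/(-14278) = ((176 - 223)/(3*(92 - 223)))/19514 + (37 + (-9 + (-5)² + 12*(-5)) - 1*137)/(-14278) = ((⅓)*(-47)/(-131))*(1/19514) + (37 + (-9 + 25 - 60) - 137)*(-1/14278) = ((⅓)*(-1/131)*(-47))*(1/19514) + (37 - 44 - 137)*(-1/14278) = (47/393)*(1/19514) - 144*(-1/14278) = 47/7669002 + 72/7139 = 50227607/4977182298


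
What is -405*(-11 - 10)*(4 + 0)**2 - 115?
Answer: 135965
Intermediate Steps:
-405*(-11 - 10)*(4 + 0)**2 - 115 = -(-8505)*4**2 - 115 = -(-8505)*16 - 115 = -405*(-336) - 115 = 136080 - 115 = 135965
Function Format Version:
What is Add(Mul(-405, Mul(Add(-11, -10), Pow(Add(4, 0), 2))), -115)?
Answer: 135965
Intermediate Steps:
Add(Mul(-405, Mul(Add(-11, -10), Pow(Add(4, 0), 2))), -115) = Add(Mul(-405, Mul(-21, Pow(4, 2))), -115) = Add(Mul(-405, Mul(-21, 16)), -115) = Add(Mul(-405, -336), -115) = Add(136080, -115) = 135965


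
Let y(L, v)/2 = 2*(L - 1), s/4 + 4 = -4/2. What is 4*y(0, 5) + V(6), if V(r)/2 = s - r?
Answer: -76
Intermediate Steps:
s = -24 (s = -16 + 4*(-4/2) = -16 + 4*(-4*½) = -16 + 4*(-2) = -16 - 8 = -24)
V(r) = -48 - 2*r (V(r) = 2*(-24 - r) = -48 - 2*r)
y(L, v) = -4 + 4*L (y(L, v) = 2*(2*(L - 1)) = 2*(2*(-1 + L)) = 2*(-2 + 2*L) = -4 + 4*L)
4*y(0, 5) + V(6) = 4*(-4 + 4*0) + (-48 - 2*6) = 4*(-4 + 0) + (-48 - 12) = 4*(-4) - 60 = -16 - 60 = -76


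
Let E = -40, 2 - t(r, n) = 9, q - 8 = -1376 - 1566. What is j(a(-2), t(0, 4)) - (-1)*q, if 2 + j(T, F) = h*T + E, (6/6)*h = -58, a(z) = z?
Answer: -2860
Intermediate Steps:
q = -2934 (q = 8 + (-1376 - 1566) = 8 - 2942 = -2934)
t(r, n) = -7 (t(r, n) = 2 - 1*9 = 2 - 9 = -7)
h = -58
j(T, F) = -42 - 58*T (j(T, F) = -2 + (-58*T - 40) = -2 + (-40 - 58*T) = -42 - 58*T)
j(a(-2), t(0, 4)) - (-1)*q = (-42 - 58*(-2)) - (-1)*(-2934) = (-42 + 116) - 1*2934 = 74 - 2934 = -2860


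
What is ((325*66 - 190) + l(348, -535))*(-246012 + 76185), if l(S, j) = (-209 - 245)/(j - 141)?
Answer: -1220394993489/338 ≈ -3.6106e+9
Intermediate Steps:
l(S, j) = -454/(-141 + j)
((325*66 - 190) + l(348, -535))*(-246012 + 76185) = ((325*66 - 190) - 454/(-141 - 535))*(-246012 + 76185) = ((21450 - 190) - 454/(-676))*(-169827) = (21260 - 454*(-1/676))*(-169827) = (21260 + 227/338)*(-169827) = (7186107/338)*(-169827) = -1220394993489/338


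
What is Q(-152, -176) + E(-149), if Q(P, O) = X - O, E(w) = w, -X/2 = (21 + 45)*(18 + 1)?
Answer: -2481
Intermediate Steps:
X = -2508 (X = -2*(21 + 45)*(18 + 1) = -132*19 = -2*1254 = -2508)
Q(P, O) = -2508 - O
Q(-152, -176) + E(-149) = (-2508 - 1*(-176)) - 149 = (-2508 + 176) - 149 = -2332 - 149 = -2481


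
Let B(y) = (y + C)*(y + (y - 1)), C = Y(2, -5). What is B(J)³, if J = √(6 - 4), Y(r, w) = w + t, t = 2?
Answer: 2401 - 1715*√2 ≈ -24.376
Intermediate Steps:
Y(r, w) = 2 + w (Y(r, w) = w + 2 = 2 + w)
C = -3 (C = 2 - 5 = -3)
J = √2 ≈ 1.4142
B(y) = (-1 + 2*y)*(-3 + y) (B(y) = (y - 3)*(y + (y - 1)) = (-3 + y)*(y + (-1 + y)) = (-3 + y)*(-1 + 2*y) = (-1 + 2*y)*(-3 + y))
B(J)³ = (3 - 7*√2 + 2*(√2)²)³ = (3 - 7*√2 + 2*2)³ = (3 - 7*√2 + 4)³ = (7 - 7*√2)³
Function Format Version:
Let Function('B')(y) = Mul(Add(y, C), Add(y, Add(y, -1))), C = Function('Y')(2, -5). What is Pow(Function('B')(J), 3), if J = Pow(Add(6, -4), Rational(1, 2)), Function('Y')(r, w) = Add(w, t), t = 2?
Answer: Add(2401, Mul(-1715, Pow(2, Rational(1, 2)))) ≈ -24.376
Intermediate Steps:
Function('Y')(r, w) = Add(2, w) (Function('Y')(r, w) = Add(w, 2) = Add(2, w))
C = -3 (C = Add(2, -5) = -3)
J = Pow(2, Rational(1, 2)) ≈ 1.4142
Function('B')(y) = Mul(Add(-1, Mul(2, y)), Add(-3, y)) (Function('B')(y) = Mul(Add(y, -3), Add(y, Add(y, -1))) = Mul(Add(-3, y), Add(y, Add(-1, y))) = Mul(Add(-3, y), Add(-1, Mul(2, y))) = Mul(Add(-1, Mul(2, y)), Add(-3, y)))
Pow(Function('B')(J), 3) = Pow(Add(3, Mul(-7, Pow(2, Rational(1, 2))), Mul(2, Pow(Pow(2, Rational(1, 2)), 2))), 3) = Pow(Add(3, Mul(-7, Pow(2, Rational(1, 2))), Mul(2, 2)), 3) = Pow(Add(3, Mul(-7, Pow(2, Rational(1, 2))), 4), 3) = Pow(Add(7, Mul(-7, Pow(2, Rational(1, 2)))), 3)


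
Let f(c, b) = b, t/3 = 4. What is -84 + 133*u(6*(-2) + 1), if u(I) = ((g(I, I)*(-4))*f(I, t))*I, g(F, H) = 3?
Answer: 210588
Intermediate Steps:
t = 12 (t = 3*4 = 12)
u(I) = -144*I (u(I) = ((3*(-4))*12)*I = (-12*12)*I = -144*I)
-84 + 133*u(6*(-2) + 1) = -84 + 133*(-144*(6*(-2) + 1)) = -84 + 133*(-144*(-12 + 1)) = -84 + 133*(-144*(-11)) = -84 + 133*1584 = -84 + 210672 = 210588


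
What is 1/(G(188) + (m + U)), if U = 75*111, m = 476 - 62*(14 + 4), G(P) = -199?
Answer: 1/7486 ≈ 0.00013358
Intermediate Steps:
m = -640 (m = 476 - 62*18 = 476 - 1116 = -640)
U = 8325
1/(G(188) + (m + U)) = 1/(-199 + (-640 + 8325)) = 1/(-199 + 7685) = 1/7486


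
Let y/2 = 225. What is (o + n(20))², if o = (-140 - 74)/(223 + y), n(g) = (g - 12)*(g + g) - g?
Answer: 40677242596/452929 ≈ 89809.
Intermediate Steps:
y = 450 (y = 2*225 = 450)
n(g) = -g + 2*g*(-12 + g) (n(g) = (-12 + g)*(2*g) - g = 2*g*(-12 + g) - g = -g + 2*g*(-12 + g))
o = -214/673 (o = (-140 - 74)/(223 + 450) = -214/673 ≈ -0.31798)
(o + n(20))² = (-214/673 + 20*(-25 + 2*20))² = (-214/673 + 20*(-25 + 40))² = (-214/673 + 20*15)² = (-214/673 + 300)² = (201686/673)² = 40677242596/452929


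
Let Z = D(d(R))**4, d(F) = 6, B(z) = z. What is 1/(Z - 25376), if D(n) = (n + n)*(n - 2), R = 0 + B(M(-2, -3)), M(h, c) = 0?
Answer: 1/5283040 ≈ 1.8928e-7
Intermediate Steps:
R = 0 (R = 0 + 0 = 0)
D(n) = 2*n*(-2 + n) (D(n) = (2*n)*(-2 + n) = 2*n*(-2 + n))
Z = 5308416 (Z = (2*6*(-2 + 6))**4 = (2*6*4)**4 = 48**4 = 5308416)
1/(Z - 25376) = 1/(5308416 - 25376) = 1/5283040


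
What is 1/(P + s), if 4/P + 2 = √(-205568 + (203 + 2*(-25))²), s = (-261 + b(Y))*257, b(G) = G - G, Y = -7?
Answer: -12218947559/819610345951675 + 4*I*√182159/819610345951675 ≈ -1.4908e-5 + 2.0829e-12*I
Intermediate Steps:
b(G) = 0
s = -67077 (s = (-261 + 0)*257 = -261*257 = -67077)
P = 4/(-2 + I*√182159) (P = 4/(-2 + √(-205568 + (203 + 2*(-25))²)) = 4/(-2 + √(-205568 + (203 - 50)²)) = 4/(-2 + √(-205568 + 153²)) = 4/(-2 + √(-205568 + 23409)) = 4/(-2 + √(-182159)) = 4/(-2 + I*√182159) ≈ -4.3917e-5 - 0.0093718*I)
1/(P + s) = 1/((-8/182163 - 4*I*√182159/182163) - 67077) = 1/(-12218947559/182163 - 4*I*√182159/182163)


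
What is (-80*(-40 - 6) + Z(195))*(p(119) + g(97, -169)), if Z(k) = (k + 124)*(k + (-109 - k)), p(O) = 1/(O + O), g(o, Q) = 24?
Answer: -177622883/238 ≈ -7.4632e+5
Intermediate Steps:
p(O) = 1/(2*O)
Z(k) = -13516 - 109*k (Z(k) = (124 + k)*(-109) = -13516 - 109*k)
(-80*(-40 - 6) + Z(195))*(p(119) + g(97, -169)) = (-80*(-40 - 6) + (-13516 - 109*195))*((½)/119 + 24) = (-80*(-46) + (-13516 - 21255))*((½)*(1/119) + 24) = (3680 - 34771)*(1/238 + 24) = -31091*5713/238 = -177622883/238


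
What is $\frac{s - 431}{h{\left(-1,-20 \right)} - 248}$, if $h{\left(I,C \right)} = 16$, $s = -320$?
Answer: $\frac{751}{232} \approx 3.2371$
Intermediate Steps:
$\frac{s - 431}{h{\left(-1,-20 \right)} - 248} = \frac{-320 - 431}{16 - 248} = - \frac{751}{-232} = \left(-751\right) \left(- \frac{1}{232}\right) = \frac{751}{232}$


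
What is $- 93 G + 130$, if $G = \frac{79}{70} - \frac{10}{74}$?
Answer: $\frac{97411}{2590} \approx 37.61$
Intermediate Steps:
$G = \frac{2573}{2590}$ ($G = 79 \cdot \frac{1}{70} - \frac{5}{37} = \frac{79}{70} - \frac{5}{37} = \frac{2573}{2590} \approx 0.99344$)
$- 93 G + 130 = \left(-93\right) \frac{2573}{2590} + 130 = - \frac{239289}{2590} + 130 = \frac{97411}{2590}$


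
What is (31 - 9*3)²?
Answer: 16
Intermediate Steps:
(31 - 9*3)² = (31 - 27)² = 4² = 16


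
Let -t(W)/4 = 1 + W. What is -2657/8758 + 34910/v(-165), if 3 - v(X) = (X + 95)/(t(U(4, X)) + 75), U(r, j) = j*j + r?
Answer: 6655519325319/571836094 ≈ 11639.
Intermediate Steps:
U(r, j) = r + j**2 (U(r, j) = j**2 + r = r + j**2)
t(W) = -4 - 4*W (t(W) = -4*(1 + W) = -4 - 4*W)
v(X) = 3 - (95 + X)/(55 - 4*X**2) (v(X) = 3 - (X + 95)/((-4 - 4*(4 + X**2)) + 75) = 3 - (95 + X)/((-4 + (-16 - 4*X**2)) + 75) = 3 - (95 + X)/((-20 - 4*X**2) + 75) = 3 - (95 + X)/(55 - 4*X**2))
-2657/8758 + 34910/v(-165) = -2657/8758 + 34910/(((-70 - 165 + 12*(-165)**2)/(-55 + 4*(-165)**2))) = -2657*1/8758 + 34910/(((-70 - 165 + 12*27225)/(-55 + 4*27225))) = -2657/8758 + 34910/(((-70 - 165 + 326700)/(-55 + 108900))) = -2657/8758 + 34910/((326465/108845)) = -2657/8758 + 34910/(((1/108845)*326465)) = -2657/8758 + 34910/(65293/21769) = -2657/8758 + 34910*(21769/65293) = -2657/8758 + 759955790/65293 = 6655519325319/571836094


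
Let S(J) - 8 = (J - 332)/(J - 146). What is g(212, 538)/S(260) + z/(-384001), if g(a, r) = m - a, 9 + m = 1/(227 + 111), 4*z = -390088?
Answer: -77196570029/2595846760 ≈ -29.738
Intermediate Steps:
z = -97522 (z = (¼)*(-390088) = -97522)
m = -3041/338 (m = -9 + 1/(227 + 111) = -9 + 1/338 = -3041/338 ≈ -8.9970)
g(a, r) = -3041/338 - a
S(J) = 8 + (-332 + J)/(-146 + J) (S(J) = 8 + (J - 332)/(J - 146) = 8 + (-332 + J)/(-146 + J))
g(212, 538)/S(260) + z/(-384001) = (-3041/338 - 1*212)/((3*(-500 + 3*260)/(-146 + 260))) - 97522/(-384001) = (-3041/338 - 212)/((3*(-500 + 780)/114)) - 97522*(-1/384001) = -74697/(338*(3*(1/114)*280)) + 97522/384001 = -74697/(338*140/19) + 97522/384001 = -74697/338*19/140 + 97522/384001 = -202749/6760 + 97522/384001 = -77196570029/2595846760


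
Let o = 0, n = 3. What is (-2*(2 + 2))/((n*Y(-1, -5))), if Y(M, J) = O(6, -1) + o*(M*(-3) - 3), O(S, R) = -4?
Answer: 2/3 ≈ 0.66667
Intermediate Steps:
Y(M, J) = -4 (Y(M, J) = -4 + 0*(M*(-3) - 3) = -4 + 0*(-3*M - 3) = -4 + 0*(-3 - 3*M) = -4 + 0 = -4)
(-2*(2 + 2))/((n*Y(-1, -5))) = (-2*(2 + 2))/((3*(-4))) = (-2*4)/(-12) = -1/12*(-8) = 2/3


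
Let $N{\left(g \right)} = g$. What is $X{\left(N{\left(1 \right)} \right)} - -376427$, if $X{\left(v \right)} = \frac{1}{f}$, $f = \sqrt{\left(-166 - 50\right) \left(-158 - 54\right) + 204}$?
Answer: $376427 + \frac{\sqrt{11499}}{22998} \approx 3.7643 \cdot 10^{5}$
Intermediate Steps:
$f = 2 \sqrt{11499}$ ($f = \sqrt{\left(-216\right) \left(-212\right) + 204} = \sqrt{45792 + 204} = \sqrt{45996} = 2 \sqrt{11499} \approx 214.47$)
$X{\left(v \right)} = \frac{\sqrt{11499}}{22998}$ ($X{\left(v \right)} = \frac{1}{2 \sqrt{11499}} = \frac{\sqrt{11499}}{22998}$)
$X{\left(N{\left(1 \right)} \right)} - -376427 = \frac{\sqrt{11499}}{22998} - -376427 = \frac{\sqrt{11499}}{22998} + 376427 = 376427 + \frac{\sqrt{11499}}{22998}$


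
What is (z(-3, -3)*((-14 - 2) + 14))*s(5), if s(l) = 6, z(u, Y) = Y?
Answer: 36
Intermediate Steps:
(z(-3, -3)*((-14 - 2) + 14))*s(5) = -3*((-14 - 2) + 14)*6 = -3*(-16 + 14)*6 = -3*(-2)*6 = 6*6 = 36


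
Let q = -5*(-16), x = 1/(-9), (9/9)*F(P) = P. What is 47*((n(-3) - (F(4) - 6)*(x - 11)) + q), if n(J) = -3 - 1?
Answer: 22748/9 ≈ 2527.6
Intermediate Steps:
F(P) = P
n(J) = -4
x = -1/9 ≈ -0.11111
q = 80
47*((n(-3) - (F(4) - 6)*(x - 11)) + q) = 47*((-4 - (4 - 6)*(-1/9 - 11)) + 80) = 47*((-4 - (-2)*(-100)/9) + 80) = 47*((-4 - 1*200/9) + 80) = 47*((-4 - 200/9) + 80) = 47*(-236/9 + 80) = 47*(484/9) = 22748/9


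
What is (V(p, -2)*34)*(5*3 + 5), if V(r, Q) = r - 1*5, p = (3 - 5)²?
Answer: -680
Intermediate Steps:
p = 4 (p = (-2)² = 4)
V(r, Q) = -5 + r (V(r, Q) = r - 5 = -5 + r)
(V(p, -2)*34)*(5*3 + 5) = ((-5 + 4)*34)*(5*3 + 5) = (-1*34)*(15 + 5) = -34*20 = -680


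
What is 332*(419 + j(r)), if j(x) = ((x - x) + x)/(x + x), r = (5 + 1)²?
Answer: 139274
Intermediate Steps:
r = 36 (r = 6² = 36)
j(x) = ½ (j(x) = (0 + x)/((2*x)) = x*(1/(2*x)) = ½)
332*(419 + j(r)) = 332*(419 + ½) = 332*(839/2) = 139274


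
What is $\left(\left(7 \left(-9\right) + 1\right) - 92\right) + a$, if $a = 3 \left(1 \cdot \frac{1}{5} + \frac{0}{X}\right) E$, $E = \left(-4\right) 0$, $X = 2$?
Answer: $-154$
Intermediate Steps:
$E = 0$
$a = 0$ ($a = 3 \left(1 \cdot \frac{1}{5} + \frac{0}{2}\right) 0 = 3 \left(1 \cdot \frac{1}{5} + 0 \cdot \frac{1}{2}\right) 0 = 3 \left(\frac{1}{5} + 0\right) 0 = 3 \cdot \frac{1}{5} \cdot 0 = \frac{3}{5} \cdot 0 = 0$)
$\left(\left(7 \left(-9\right) + 1\right) - 92\right) + a = \left(\left(7 \left(-9\right) + 1\right) - 92\right) + 0 = \left(\left(-63 + 1\right) - 92\right) + 0 = \left(-62 - 92\right) + 0 = -154 + 0 = -154$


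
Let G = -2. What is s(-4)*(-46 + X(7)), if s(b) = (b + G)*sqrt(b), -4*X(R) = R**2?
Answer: 699*I ≈ 699.0*I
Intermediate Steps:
X(R) = -R**2/4
s(b) = sqrt(b)*(-2 + b) (s(b) = (b - 2)*sqrt(b) = (-2 + b)*sqrt(b) = sqrt(b)*(-2 + b))
s(-4)*(-46 + X(7)) = (sqrt(-4)*(-2 - 4))*(-46 - 1/4*7**2) = ((2*I)*(-6))*(-46 - 1/4*49) = (-12*I)*(-46 - 49/4) = -12*I*(-233/4) = 699*I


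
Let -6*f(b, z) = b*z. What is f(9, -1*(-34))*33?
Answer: -1683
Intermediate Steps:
f(b, z) = -b*z/6
f(9, -1*(-34))*33 = -⅙*9*(-1*(-34))*33 = -⅙*9*34*33 = -51*33 = -1683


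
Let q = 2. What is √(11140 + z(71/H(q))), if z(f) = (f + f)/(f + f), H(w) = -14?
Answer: √11141 ≈ 105.55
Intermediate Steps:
z(f) = 1 (z(f) = (2*f)/((2*f)) = (2*f)*(1/(2*f)) = 1)
√(11140 + z(71/H(q))) = √(11140 + 1) = √11141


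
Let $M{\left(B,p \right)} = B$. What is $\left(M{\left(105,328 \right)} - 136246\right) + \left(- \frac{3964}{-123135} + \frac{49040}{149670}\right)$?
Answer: $- \frac{83633988171539}{614320515} \approx -1.3614 \cdot 10^{5}$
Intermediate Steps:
$\left(M{\left(105,328 \right)} - 136246\right) + \left(- \frac{3964}{-123135} + \frac{49040}{149670}\right) = \left(105 - 136246\right) + \left(- \frac{3964}{-123135} + \frac{49040}{149670}\right) = -136141 + \left(\left(-3964\right) \left(- \frac{1}{123135}\right) + 49040 \cdot \frac{1}{149670}\right) = -136141 + \left(\frac{3964}{123135} + \frac{4904}{14967}\right) = -136141 + \frac{221061076}{614320515} = - \frac{83633988171539}{614320515}$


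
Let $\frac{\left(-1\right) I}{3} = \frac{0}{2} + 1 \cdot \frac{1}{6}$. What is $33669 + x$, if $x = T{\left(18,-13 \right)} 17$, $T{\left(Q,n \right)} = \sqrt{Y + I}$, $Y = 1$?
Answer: $33669 + \frac{17 \sqrt{2}}{2} \approx 33681.0$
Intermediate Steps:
$I = - \frac{1}{2}$ ($I = - 3 \left(\frac{0}{2} + 1 \cdot \frac{1}{6}\right) = - 3 \left(0 \cdot \frac{1}{2} + 1 \cdot \frac{1}{6}\right) = - 3 \left(0 + \frac{1}{6}\right) = \left(-3\right) \frac{1}{6} = - \frac{1}{2} \approx -0.5$)
$T{\left(Q,n \right)} = \frac{\sqrt{2}}{2}$ ($T{\left(Q,n \right)} = \sqrt{1 - \frac{1}{2}} = \sqrt{\frac{1}{2}} = \frac{\sqrt{2}}{2}$)
$x = \frac{17 \sqrt{2}}{2}$ ($x = \frac{\sqrt{2}}{2} \cdot 17 = \frac{17 \sqrt{2}}{2} \approx 12.021$)
$33669 + x = 33669 + \frac{17 \sqrt{2}}{2}$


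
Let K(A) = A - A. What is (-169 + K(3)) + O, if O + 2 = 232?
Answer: 61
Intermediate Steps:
O = 230 (O = -2 + 232 = 230)
K(A) = 0
(-169 + K(3)) + O = (-169 + 0) + 230 = -169 + 230 = 61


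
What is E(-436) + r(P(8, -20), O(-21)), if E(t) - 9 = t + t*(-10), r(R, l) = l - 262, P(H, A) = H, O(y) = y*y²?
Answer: -5590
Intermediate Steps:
O(y) = y³
r(R, l) = -262 + l
E(t) = 9 - 9*t (E(t) = 9 + (t + t*(-10)) = 9 + (t - 10*t) = 9 - 9*t)
E(-436) + r(P(8, -20), O(-21)) = (9 - 9*(-436)) + (-262 + (-21)³) = (9 + 3924) + (-262 - 9261) = 3933 - 9523 = -5590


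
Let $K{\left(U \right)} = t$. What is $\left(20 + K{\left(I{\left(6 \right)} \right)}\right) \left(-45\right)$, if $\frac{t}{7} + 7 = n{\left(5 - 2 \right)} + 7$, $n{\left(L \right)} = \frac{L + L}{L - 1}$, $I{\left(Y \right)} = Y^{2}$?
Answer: $-1845$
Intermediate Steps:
$n{\left(L \right)} = \frac{2 L}{-1 + L}$
$t = 21$ ($t = -49 + 7 \left(\frac{2 \left(5 - 2\right)}{-1 + \left(5 - 2\right)} + 7\right) = -49 + 7 \left(2 \cdot 3 \frac{1}{-1 + 3} + 7\right) = -49 + 7 \left(2 \cdot 3 \cdot \frac{1}{2} + 7\right) = -49 + 7 \left(3 + 7\right) = -49 + 7 \cdot 10 = -49 + 70 = 21$)
$K{\left(U \right)} = 21$
$\left(20 + K{\left(I{\left(6 \right)} \right)}\right) \left(-45\right) = \left(20 + 21\right) \left(-45\right) = 41 \left(-45\right) = -1845$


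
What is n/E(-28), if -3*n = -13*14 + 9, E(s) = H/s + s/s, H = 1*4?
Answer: 1211/18 ≈ 67.278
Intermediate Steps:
H = 4
E(s) = 1 + 4/s (E(s) = 4/s + s/s = 4/s + 1 = 1 + 4/s)
n = 173/3 (n = -(-13*14 + 9)/3 = -(-182 + 9)/3 = -⅓*(-173) = 173/3 ≈ 57.667)
n/E(-28) = 173/(3*(((4 - 28)/(-28)))) = 173/(3*((-1/28*(-24)))) = 173/(3*(6/7)) = (173/3)*(7/6) = 1211/18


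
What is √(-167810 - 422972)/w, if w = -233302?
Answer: -I*√590782/233302 ≈ -0.0032945*I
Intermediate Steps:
√(-167810 - 422972)/w = √(-167810 - 422972)/(-233302) = √(-590782)*(-1/233302) = (I*√590782)*(-1/233302) = -I*√590782/233302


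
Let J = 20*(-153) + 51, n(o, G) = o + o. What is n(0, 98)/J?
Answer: 0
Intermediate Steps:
n(o, G) = 2*o
J = -3009 (J = -3060 + 51 = -3009)
n(0, 98)/J = (2*0)/(-3009) = 0*(-1/3009) = 0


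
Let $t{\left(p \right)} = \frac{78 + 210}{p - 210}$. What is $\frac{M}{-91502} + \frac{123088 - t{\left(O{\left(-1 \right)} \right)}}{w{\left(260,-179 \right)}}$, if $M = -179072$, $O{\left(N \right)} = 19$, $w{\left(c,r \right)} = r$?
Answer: $- \frac{1072549255792}{1564180939} \approx -685.69$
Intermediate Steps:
$t{\left(p \right)} = \frac{288}{-210 + p}$
$\frac{M}{-91502} + \frac{123088 - t{\left(O{\left(-1 \right)} \right)}}{w{\left(260,-179 \right)}} = - \frac{179072}{-91502} + \frac{123088 - \frac{288}{-210 + 19}}{-179} = \left(-179072\right) \left(- \frac{1}{91502}\right) + \left(123088 - \frac{288}{-191}\right) \left(- \frac{1}{179}\right) = \frac{89536}{45751} + \left(123088 - 288 \left(- \frac{1}{191}\right)\right) \left(- \frac{1}{179}\right) = \frac{89536}{45751} + \left(123088 - - \frac{288}{191}\right) \left(- \frac{1}{179}\right) = \frac{89536}{45751} + \left(123088 + \frac{288}{191}\right) \left(- \frac{1}{179}\right) = \frac{89536}{45751} + \frac{23510096}{191} \left(- \frac{1}{179}\right) = \frac{89536}{45751} - \frac{23510096}{34189} = - \frac{1072549255792}{1564180939}$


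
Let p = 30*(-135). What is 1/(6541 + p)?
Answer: 1/2491 ≈ 0.00040145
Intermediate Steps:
p = -4050
1/(6541 + p) = 1/(6541 - 4050) = 1/2491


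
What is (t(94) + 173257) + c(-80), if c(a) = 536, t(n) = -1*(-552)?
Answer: 174345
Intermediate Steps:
t(n) = 552
(t(94) + 173257) + c(-80) = (552 + 173257) + 536 = 173809 + 536 = 174345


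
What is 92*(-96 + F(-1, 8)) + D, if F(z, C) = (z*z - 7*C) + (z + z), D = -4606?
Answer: -18682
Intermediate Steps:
F(z, C) = z² - 7*C + 2*z (F(z, C) = (z² - 7*C) + 2*z = z² - 7*C + 2*z)
92*(-96 + F(-1, 8)) + D = 92*(-96 + ((-1)² - 7*8 + 2*(-1))) - 4606 = 92*(-96 + (1 - 56 - 2)) - 4606 = 92*(-96 - 57) - 4606 = 92*(-153) - 4606 = -14076 - 4606 = -18682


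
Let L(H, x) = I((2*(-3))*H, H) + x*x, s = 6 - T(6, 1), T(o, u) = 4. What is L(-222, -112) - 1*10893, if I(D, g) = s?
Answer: 1653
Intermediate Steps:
s = 2 (s = 6 - 1*4 = 6 - 4 = 2)
I(D, g) = 2
L(H, x) = 2 + x² (L(H, x) = 2 + x*x = 2 + x²)
L(-222, -112) - 1*10893 = (2 + (-112)²) - 1*10893 = (2 + 12544) - 10893 = 12546 - 10893 = 1653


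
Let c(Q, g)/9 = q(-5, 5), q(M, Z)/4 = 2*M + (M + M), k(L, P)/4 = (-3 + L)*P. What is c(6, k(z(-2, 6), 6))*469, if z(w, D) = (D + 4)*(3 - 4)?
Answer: -337680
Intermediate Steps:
z(w, D) = -4 - D (z(w, D) = (4 + D)*(-1) = -4 - D)
k(L, P) = 4*P*(-3 + L) (k(L, P) = 4*((-3 + L)*P) = 4*(P*(-3 + L)) = 4*P*(-3 + L))
q(M, Z) = 16*M (q(M, Z) = 4*(2*M + (M + M)) = 4*(2*M + 2*M) = 4*(4*M) = 16*M)
c(Q, g) = -720 (c(Q, g) = 9*(16*(-5)) = 9*(-80) = -720)
c(6, k(z(-2, 6), 6))*469 = -720*469 = -337680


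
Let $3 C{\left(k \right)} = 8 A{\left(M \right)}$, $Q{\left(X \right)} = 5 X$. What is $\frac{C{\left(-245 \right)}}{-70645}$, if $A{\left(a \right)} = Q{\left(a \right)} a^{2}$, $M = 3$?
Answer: $- \frac{72}{14129} \approx -0.0050959$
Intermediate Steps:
$A{\left(a \right)} = 5 a^{3}$ ($A{\left(a \right)} = 5 a a^{2} = 5 a^{3}$)
$C{\left(k \right)} = 360$ ($C{\left(k \right)} = \frac{8 \cdot 5 \cdot 3^{3}}{3} = \frac{8 \cdot 5 \cdot 27}{3} = \frac{8 \cdot 135}{3} = \frac{1}{3} \cdot 1080 = 360$)
$\frac{C{\left(-245 \right)}}{-70645} = \frac{360}{-70645} = 360 \left(- \frac{1}{70645}\right) = - \frac{72}{14129}$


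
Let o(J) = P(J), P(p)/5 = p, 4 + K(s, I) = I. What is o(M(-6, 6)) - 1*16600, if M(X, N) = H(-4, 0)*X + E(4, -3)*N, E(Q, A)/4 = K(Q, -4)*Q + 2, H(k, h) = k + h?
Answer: -20080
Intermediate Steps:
H(k, h) = h + k
K(s, I) = -4 + I
E(Q, A) = 8 - 32*Q (E(Q, A) = 4*((-4 - 4)*Q + 2) = 4*(-8*Q + 2) = 4*(2 - 8*Q) = 8 - 32*Q)
P(p) = 5*p
M(X, N) = -120*N - 4*X (M(X, N) = (0 - 4)*X + (8 - 32*4)*N = -4*X + (8 - 128)*N = -4*X - 120*N = -120*N - 4*X)
o(J) = 5*J
o(M(-6, 6)) - 1*16600 = 5*(-120*6 - 4*(-6)) - 1*16600 = 5*(-720 + 24) - 16600 = 5*(-696) - 16600 = -3480 - 16600 = -20080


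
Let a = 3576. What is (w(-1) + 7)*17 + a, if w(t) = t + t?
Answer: 3661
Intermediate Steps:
w(t) = 2*t
(w(-1) + 7)*17 + a = (2*(-1) + 7)*17 + 3576 = (-2 + 7)*17 + 3576 = 5*17 + 3576 = 85 + 3576 = 3661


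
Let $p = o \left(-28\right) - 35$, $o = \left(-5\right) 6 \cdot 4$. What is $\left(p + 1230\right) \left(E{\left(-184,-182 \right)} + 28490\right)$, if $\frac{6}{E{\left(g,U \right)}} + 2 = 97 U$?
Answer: $\frac{1145626760935}{8828} \approx 1.2977 \cdot 10^{8}$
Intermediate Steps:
$E{\left(g,U \right)} = \frac{6}{-2 + 97 U}$
$o = -120$ ($o = \left(-30\right) 4 = -120$)
$p = 3325$ ($p = \left(-120\right) \left(-28\right) - 35 = 3360 - 35 = 3325$)
$\left(p + 1230\right) \left(E{\left(-184,-182 \right)} + 28490\right) = \left(3325 + 1230\right) \left(\frac{6}{-2 + 97 \left(-182\right)} + 28490\right) = 4555 \left(\frac{6}{-2 - 17654} + 28490\right) = 4555 \left(\frac{6}{-17656} + 28490\right) = 4555 \left(6 \left(- \frac{1}{17656}\right) + 28490\right) = 4555 \left(- \frac{3}{8828} + 28490\right) = 4555 \cdot \frac{251509717}{8828} = \frac{1145626760935}{8828}$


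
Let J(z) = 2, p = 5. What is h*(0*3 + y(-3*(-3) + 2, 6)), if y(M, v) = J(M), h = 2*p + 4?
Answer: 28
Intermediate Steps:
h = 14 (h = 2*5 + 4 = 10 + 4 = 14)
y(M, v) = 2
h*(0*3 + y(-3*(-3) + 2, 6)) = 14*(0*3 + 2) = 14*(0 + 2) = 14*2 = 28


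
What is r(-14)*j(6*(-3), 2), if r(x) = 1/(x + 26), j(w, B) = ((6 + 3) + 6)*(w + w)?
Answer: -45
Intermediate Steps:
j(w, B) = 30*w (j(w, B) = (9 + 6)*(2*w) = 15*(2*w) = 30*w)
r(x) = 1/(26 + x)
r(-14)*j(6*(-3), 2) = (30*(6*(-3)))/(26 - 14) = (30*(-18))/12 = (1/12)*(-540) = -45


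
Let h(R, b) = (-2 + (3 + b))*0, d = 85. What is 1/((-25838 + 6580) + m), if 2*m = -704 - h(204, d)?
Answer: -1/19610 ≈ -5.0994e-5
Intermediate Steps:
h(R, b) = 0 (h(R, b) = (1 + b)*0 = 0)
m = -352 (m = (-704 - 1*0)/2 = (-704 + 0)/2 = (1/2)*(-704) = -352)
1/((-25838 + 6580) + m) = 1/((-25838 + 6580) - 352) = 1/(-19258 - 352) = 1/(-19610) = -1/19610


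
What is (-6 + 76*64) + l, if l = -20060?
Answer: -15202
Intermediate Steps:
(-6 + 76*64) + l = (-6 + 76*64) - 20060 = (-6 + 4864) - 20060 = 4858 - 20060 = -15202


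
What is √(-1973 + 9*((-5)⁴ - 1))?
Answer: √3643 ≈ 60.357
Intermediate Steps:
√(-1973 + 9*((-5)⁴ - 1)) = √(-1973 + 9*(625 - 1)) = √(-1973 + 9*624) = √(-1973 + 5616) = √3643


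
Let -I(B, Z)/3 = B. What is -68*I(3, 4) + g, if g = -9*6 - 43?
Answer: 515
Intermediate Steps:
I(B, Z) = -3*B
g = -97 (g = -54 - 43 = -97)
-68*I(3, 4) + g = -(-204)*3 - 97 = -68*(-9) - 97 = 612 - 97 = 515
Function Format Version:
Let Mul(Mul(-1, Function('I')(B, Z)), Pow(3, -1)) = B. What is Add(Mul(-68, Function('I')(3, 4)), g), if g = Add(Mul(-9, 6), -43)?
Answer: 515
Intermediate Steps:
Function('I')(B, Z) = Mul(-3, B)
g = -97 (g = Add(-54, -43) = -97)
Add(Mul(-68, Function('I')(3, 4)), g) = Add(Mul(-68, Mul(-3, 3)), -97) = Add(Mul(-68, -9), -97) = Add(612, -97) = 515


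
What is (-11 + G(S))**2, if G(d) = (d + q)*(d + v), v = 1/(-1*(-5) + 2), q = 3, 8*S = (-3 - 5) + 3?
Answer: 29604481/200704 ≈ 147.50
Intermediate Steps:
S = -5/8 (S = ((-3 - 5) + 3)/8 = (-8 + 3)/8 = (1/8)*(-5) = -5/8 ≈ -0.62500)
v = 1/7 (v = 1/(5 + 2) = 1/7 ≈ 0.14286)
G(d) = (3 + d)*(1/7 + d) (G(d) = (d + 3)*(d + 1/7) = (3 + d)*(1/7 + d))
(-11 + G(S))**2 = (-11 + (3/7 + (-5/8)**2 + (22/7)*(-5/8)))**2 = (-11 + (3/7 + 25/64 - 55/28))**2 = (-11 - 513/448)**2 = (-5441/448)**2 = 29604481/200704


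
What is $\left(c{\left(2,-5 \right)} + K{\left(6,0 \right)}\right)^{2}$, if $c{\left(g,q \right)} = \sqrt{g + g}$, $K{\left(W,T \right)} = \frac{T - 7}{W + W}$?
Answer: $\frac{289}{144} \approx 2.0069$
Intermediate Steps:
$K{\left(W,T \right)} = \frac{-7 + T}{2 W}$
$c{\left(g,q \right)} = \sqrt{2} \sqrt{g}$ ($c{\left(g,q \right)} = \sqrt{2 g} = \sqrt{2} \sqrt{g}$)
$\left(c{\left(2,-5 \right)} + K{\left(6,0 \right)}\right)^{2} = \left(\sqrt{2} \sqrt{2} + \frac{-7 + 0}{2 \cdot 6}\right)^{2} = \left(2 + \frac{1}{2} \cdot \frac{1}{6} \left(-7\right)\right)^{2} = \left(2 - \frac{7}{12}\right)^{2} = \left(\frac{17}{12}\right)^{2} = \frac{289}{144}$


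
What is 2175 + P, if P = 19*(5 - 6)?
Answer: 2156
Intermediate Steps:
P = -19 (P = 19*(-1) = -19)
2175 + P = 2175 - 19 = 2156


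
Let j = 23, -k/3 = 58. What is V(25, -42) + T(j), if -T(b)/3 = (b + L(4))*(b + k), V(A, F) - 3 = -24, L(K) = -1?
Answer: 9945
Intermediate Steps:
k = -174 (k = -3*58 = -174)
V(A, F) = -21 (V(A, F) = 3 - 24 = -21)
T(b) = -3*(-1 + b)*(-174 + b) (T(b) = -3*(b - 1)*(b - 174) = -3*(-1 + b)*(-174 + b))
V(25, -42) + T(j) = -21 + (-522 - 3*23² + 525*23) = -21 + (-522 - 3*529 + 12075) = -21 + (-522 - 1587 + 12075) = -21 + 9966 = 9945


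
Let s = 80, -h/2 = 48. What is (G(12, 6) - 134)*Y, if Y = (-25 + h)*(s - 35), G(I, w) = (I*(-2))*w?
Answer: 1513710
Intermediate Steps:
h = -96 (h = -2*48 = -96)
G(I, w) = -2*I*w (G(I, w) = (-2*I)*w = -2*I*w)
Y = -5445 (Y = (-25 - 96)*(80 - 35) = -121*45 = -5445)
(G(12, 6) - 134)*Y = (-2*12*6 - 134)*(-5445) = (-144 - 134)*(-5445) = -278*(-5445) = 1513710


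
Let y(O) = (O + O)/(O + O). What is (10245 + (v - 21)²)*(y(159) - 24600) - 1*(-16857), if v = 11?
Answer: -254459798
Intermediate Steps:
y(O) = 1 (y(O) = (2*O)/((2*O)) = (2*O)*(1/(2*O)) = 1)
(10245 + (v - 21)²)*(y(159) - 24600) - 1*(-16857) = (10245 + (11 - 21)²)*(1 - 24600) - 1*(-16857) = (10245 + (-10)²)*(-24599) + 16857 = (10245 + 100)*(-24599) + 16857 = 10345*(-24599) + 16857 = -254476655 + 16857 = -254459798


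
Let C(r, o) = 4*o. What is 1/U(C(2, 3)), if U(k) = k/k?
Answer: 1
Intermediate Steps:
U(k) = 1
1/U(C(2, 3)) = 1/1 = 1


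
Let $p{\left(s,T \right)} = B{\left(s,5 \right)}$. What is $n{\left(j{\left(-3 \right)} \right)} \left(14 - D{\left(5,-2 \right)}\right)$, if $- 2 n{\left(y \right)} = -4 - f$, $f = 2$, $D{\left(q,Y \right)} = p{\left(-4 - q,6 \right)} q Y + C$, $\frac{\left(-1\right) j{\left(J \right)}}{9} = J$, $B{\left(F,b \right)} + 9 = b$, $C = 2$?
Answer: $-84$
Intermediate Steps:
$B{\left(F,b \right)} = -9 + b$
$j{\left(J \right)} = - 9 J$
$p{\left(s,T \right)} = -4$ ($p{\left(s,T \right)} = -9 + 5 = -4$)
$D{\left(q,Y \right)} = 2 - 4 Y q$ ($D{\left(q,Y \right)} = - 4 q Y + 2 = - 4 Y q + 2 = 2 - 4 Y q$)
$n{\left(y \right)} = 3$ ($n{\left(y \right)} = - \frac{-4 - 2}{2} = \left(- \frac{1}{2}\right) \left(-6\right) = 3$)
$n{\left(j{\left(-3 \right)} \right)} \left(14 - D{\left(5,-2 \right)}\right) = 3 \left(14 - \left(2 - \left(-8\right) 5\right)\right) = 3 \left(14 - \left(2 + 40\right)\right) = 3 \left(14 - 42\right) = 3 \left(-28\right) = -84$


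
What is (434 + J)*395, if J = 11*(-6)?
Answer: 145360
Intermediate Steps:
J = -66
(434 + J)*395 = (434 - 66)*395 = 368*395 = 145360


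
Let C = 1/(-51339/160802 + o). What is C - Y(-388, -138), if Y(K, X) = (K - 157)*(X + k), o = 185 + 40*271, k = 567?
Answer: 414487332346157/1772790711 ≈ 2.3381e+5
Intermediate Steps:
o = 11025 (o = 185 + 10840 = 11025)
Y(K, X) = (-157 + K)*(567 + X) (Y(K, X) = (K - 157)*(X + 567) = (-157 + K)*(567 + X))
C = 160802/1772790711 (C = 1/(-51339/160802 + 11025) = 1/(1772790711/160802) = 160802/1772790711 ≈ 9.0706e-5)
C - Y(-388, -138) = 160802/1772790711 - (-89019 - 157*(-138) + 567*(-388) - 388*(-138)) = 160802/1772790711 - (-89019 + 21666 - 219996 + 53544) = 160802/1772790711 - 1*(-233805) = 160802/1772790711 + 233805 = 414487332346157/1772790711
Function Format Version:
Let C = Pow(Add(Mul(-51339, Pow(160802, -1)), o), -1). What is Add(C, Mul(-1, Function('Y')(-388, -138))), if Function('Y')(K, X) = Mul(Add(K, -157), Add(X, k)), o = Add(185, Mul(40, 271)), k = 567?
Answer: Rational(414487332346157, 1772790711) ≈ 2.3381e+5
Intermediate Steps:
o = 11025 (o = Add(185, 10840) = 11025)
Function('Y')(K, X) = Mul(Add(-157, K), Add(567, X)) (Function('Y')(K, X) = Mul(Add(K, -157), Add(X, 567)) = Mul(Add(-157, K), Add(567, X)))
C = Rational(160802, 1772790711) (C = Pow(Add(Mul(-51339, Pow(160802, -1)), 11025), -1) = Pow(Add(Mul(-51339, Rational(1, 160802)), 11025), -1) = Pow(Add(Rational(-51339, 160802), 11025), -1) = Pow(Rational(1772790711, 160802), -1) = Rational(160802, 1772790711) ≈ 9.0706e-5)
Add(C, Mul(-1, Function('Y')(-388, -138))) = Add(Rational(160802, 1772790711), Mul(-1, Add(-89019, Mul(-157, -138), Mul(567, -388), Mul(-388, -138)))) = Add(Rational(160802, 1772790711), Mul(-1, Add(-89019, 21666, -219996, 53544))) = Add(Rational(160802, 1772790711), Mul(-1, -233805)) = Add(Rational(160802, 1772790711), 233805) = Rational(414487332346157, 1772790711)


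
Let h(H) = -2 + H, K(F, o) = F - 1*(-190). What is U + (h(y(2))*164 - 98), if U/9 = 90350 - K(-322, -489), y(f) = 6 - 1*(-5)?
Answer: 815716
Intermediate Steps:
K(F, o) = 190 + F (K(F, o) = F + 190 = 190 + F)
y(f) = 11 (y(f) = 6 + 5 = 11)
U = 814338 (U = 9*(90350 - (190 - 322)) = 9*(90350 - 1*(-132)) = 9*(90350 + 132) = 9*90482 = 814338)
U + (h(y(2))*164 - 98) = 814338 + ((-2 + 11)*164 - 98) = 814338 + (9*164 - 98) = 814338 + (1476 - 98) = 814338 + 1378 = 815716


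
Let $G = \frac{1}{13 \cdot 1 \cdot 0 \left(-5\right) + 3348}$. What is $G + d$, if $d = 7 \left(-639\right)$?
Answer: $- \frac{14975603}{3348} \approx -4473.0$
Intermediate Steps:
$G = \frac{1}{3348}$ ($G = \frac{1}{13 \cdot 0 \left(-5\right) + 3348} = \frac{1}{0 \left(-5\right) + 3348} = \frac{1}{0 + 3348} = \frac{1}{3348} \approx 0.00029869$)
$d = -4473$
$G + d = \frac{1}{3348} - 4473 = - \frac{14975603}{3348}$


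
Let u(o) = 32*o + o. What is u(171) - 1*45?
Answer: 5598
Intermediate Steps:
u(o) = 33*o
u(171) - 1*45 = 33*171 - 1*45 = 5643 - 45 = 5598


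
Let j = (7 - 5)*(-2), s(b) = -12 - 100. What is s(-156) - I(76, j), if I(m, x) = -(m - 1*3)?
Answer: -39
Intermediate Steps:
s(b) = -112
j = -4 (j = 2*(-2) = -4)
I(m, x) = 3 - m (I(m, x) = -(m - 3) = -(-3 + m) = 3 - m)
s(-156) - I(76, j) = -112 - (3 - 1*76) = -112 - (3 - 76) = -112 - 1*(-73) = -112 + 73 = -39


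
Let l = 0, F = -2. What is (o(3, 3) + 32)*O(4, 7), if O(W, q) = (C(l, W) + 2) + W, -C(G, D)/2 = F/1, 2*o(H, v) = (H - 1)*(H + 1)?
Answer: 360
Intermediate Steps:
o(H, v) = (1 + H)*(-1 + H)/2 (o(H, v) = ((H - 1)*(H + 1))/2 = ((-1 + H)*(1 + H))/2 = ((1 + H)*(-1 + H))/2 = (1 + H)*(-1 + H)/2)
C(G, D) = 4 (C(G, D) = -(-4)/1 = -(-4) = -2*(-2) = 4)
O(W, q) = 6 + W (O(W, q) = (4 + 2) + W = 6 + W)
(o(3, 3) + 32)*O(4, 7) = ((-½ + (½)*3²) + 32)*(6 + 4) = ((-½ + (½)*9) + 32)*10 = ((-½ + 9/2) + 32)*10 = (4 + 32)*10 = 36*10 = 360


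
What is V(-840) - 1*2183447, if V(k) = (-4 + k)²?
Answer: -1471111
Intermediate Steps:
V(-840) - 1*2183447 = (-4 - 840)² - 1*2183447 = (-844)² - 2183447 = 712336 - 2183447 = -1471111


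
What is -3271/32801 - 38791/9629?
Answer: -1303880050/315840829 ≈ -4.1283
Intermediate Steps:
-3271/32801 - 38791/9629 = -1303880050/315840829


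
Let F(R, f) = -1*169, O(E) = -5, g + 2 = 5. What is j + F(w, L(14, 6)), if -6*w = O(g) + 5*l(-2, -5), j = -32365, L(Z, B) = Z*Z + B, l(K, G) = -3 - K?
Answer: -32534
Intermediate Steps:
g = 3 (g = -2 + 5 = 3)
L(Z, B) = B + Z² (L(Z, B) = Z² + B = B + Z²)
w = 5/3 (w = -(-5 + 5*(-3 - 1*(-2)))/6 = -(-5 + 5*(-3 + 2))/6 = -(-5 + 5*(-1))/6 = -(-5 - 5)/6 = -⅙*(-10) = 5/3 ≈ 1.6667)
F(R, f) = -169
j + F(w, L(14, 6)) = -32365 - 169 = -32534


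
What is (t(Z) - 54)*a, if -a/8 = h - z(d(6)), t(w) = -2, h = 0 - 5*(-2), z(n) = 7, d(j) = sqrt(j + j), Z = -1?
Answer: 1344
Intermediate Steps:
d(j) = sqrt(2)*sqrt(j) (d(j) = sqrt(2*j) = sqrt(2)*sqrt(j))
h = 10 (h = 0 + 10 = 10)
a = -24 (a = -8*(10 - 1*7) = -8*(10 - 7) = -8*3 = -24)
(t(Z) - 54)*a = (-2 - 54)*(-24) = -56*(-24) = 1344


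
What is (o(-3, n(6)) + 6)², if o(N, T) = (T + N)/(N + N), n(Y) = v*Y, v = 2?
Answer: 81/4 ≈ 20.250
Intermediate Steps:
n(Y) = 2*Y
o(N, T) = (N + T)/(2*N) (o(N, T) = (N + T)/((2*N)) = (N + T)*(1/(2*N)) = (N + T)/(2*N))
(o(-3, n(6)) + 6)² = ((½)*(-3 + 2*6)/(-3) + 6)² = ((½)*(-⅓)*(-3 + 12) + 6)² = ((½)*(-⅓)*9 + 6)² = (-3/2 + 6)² = (9/2)² = 81/4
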